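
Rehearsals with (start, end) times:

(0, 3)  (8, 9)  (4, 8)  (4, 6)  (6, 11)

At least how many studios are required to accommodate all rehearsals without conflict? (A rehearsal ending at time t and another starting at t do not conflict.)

Count concurrent intervals with a sweep; the peak is the room count.
starts: [0, 4, 4, 6, 8]
ends:   [3, 6, 8, 9, 11]
s0→1 e3→0 s4→1 s4→2  — peak 2.

2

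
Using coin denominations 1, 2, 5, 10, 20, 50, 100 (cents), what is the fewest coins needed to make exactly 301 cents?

Use the largest denomination that fits, subtract, and repeat.
301 = 3×100 + 1×1
Total coins = 3 + 1 = 4

4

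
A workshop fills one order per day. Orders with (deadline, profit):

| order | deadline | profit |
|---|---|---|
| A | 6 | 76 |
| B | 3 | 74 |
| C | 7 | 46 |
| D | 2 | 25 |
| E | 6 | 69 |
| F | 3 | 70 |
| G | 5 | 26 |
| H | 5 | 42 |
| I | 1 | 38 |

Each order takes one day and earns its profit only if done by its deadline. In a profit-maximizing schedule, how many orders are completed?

By profit: A(d6,76), B(d3,74), F(d3,70), E(d6,69), C(d7,46), H(d5,42), I(d1,38), G(d5,26), D(d2,25)
A→slot 6; B→slot 3; F→slot 2; E→slot 5; C→slot 7; H→slot 4; I→slot 1; G skipped; D skipped.
7 of 9 scheduled.

7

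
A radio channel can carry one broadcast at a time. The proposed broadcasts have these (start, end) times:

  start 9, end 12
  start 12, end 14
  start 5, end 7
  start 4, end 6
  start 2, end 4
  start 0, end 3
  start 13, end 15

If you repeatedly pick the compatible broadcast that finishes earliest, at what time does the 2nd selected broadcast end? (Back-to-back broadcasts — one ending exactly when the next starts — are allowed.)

Greedy by earliest finish: after sorting by end time, pick each interval compatible with the last pick.
Sorted by end: (0,3)  (2,4)  (4,6)  (5,7)  (9,12)  (12,14)  (13,15)
take (0,3); take (4,6); skip (5,7); take (9,12); take (12,14).
Selected: (0,3) (4,6) (9,12) (12,14)

6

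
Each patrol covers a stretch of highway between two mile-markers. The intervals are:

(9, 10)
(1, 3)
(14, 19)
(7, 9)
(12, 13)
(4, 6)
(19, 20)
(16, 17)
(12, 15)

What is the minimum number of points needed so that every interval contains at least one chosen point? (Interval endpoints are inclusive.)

6

Sorted: [1,3] [4,6] [7,9] [9,10] [12,13] [12,15] [16,17] [14,19] [19,20]
{[1,3]} hit by 3; {[4,6]} hit by 6; {[7,9],[9,10]} hit by 9; {[12,13],[12,15]} hit by 13; {[16,17],[14,19]} hit by 17; {[19,20]} hit by 20.
Points: 3, 6, 9, 13, 17, 20 (6 total).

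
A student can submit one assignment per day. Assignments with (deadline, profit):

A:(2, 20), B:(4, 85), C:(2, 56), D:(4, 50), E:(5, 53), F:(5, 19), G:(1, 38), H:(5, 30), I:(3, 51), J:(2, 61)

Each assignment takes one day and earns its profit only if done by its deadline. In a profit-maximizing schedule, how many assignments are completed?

Sort by profit descending; place each in the latest free slot ≤ its deadline.
Profit order: B=85 J=61 C=56 E=53 I=51 D=50 G=38 H=30 A=20 F=19
Assign: B→slot 4, J→slot 2, C→slot 1, E→slot 5, I→slot 3, D skipped, G skipped, H skipped, A skipped, F skipped.
Slots: [1:C] [2:J] [3:I] [4:B] [5:E]
5 of 10 scheduled.

5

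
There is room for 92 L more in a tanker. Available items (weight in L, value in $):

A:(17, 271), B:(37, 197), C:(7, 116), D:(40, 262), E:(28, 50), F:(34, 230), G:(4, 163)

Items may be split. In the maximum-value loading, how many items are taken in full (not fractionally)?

Sort by value per unit weight and fill in that order.
Ratios (sorted): G 40.75, C 16.57, A 15.94, F 6.76, D 6.55, B 5.32, E 1.79
take G (4 @ 163); take C (7 @ 116); take A (17 @ 271); take F (34 @ 230); take 30/40 of D → 196.50. Capacity used 92/92.
4 item(s) taken whole; one partial (take 30/40 of D).

4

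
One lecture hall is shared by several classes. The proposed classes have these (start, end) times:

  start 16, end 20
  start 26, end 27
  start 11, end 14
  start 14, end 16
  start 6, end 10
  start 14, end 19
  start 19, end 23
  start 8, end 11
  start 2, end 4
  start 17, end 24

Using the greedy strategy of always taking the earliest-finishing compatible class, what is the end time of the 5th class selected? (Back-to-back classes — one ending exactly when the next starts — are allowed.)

By end time: (2,4), (6,10), (8,11), (11,14), (14,16), (14,19), (16,20), (19,23), (17,24), (26,27).
Pick (2,4); next start ≥ 4 → (6,10); next start ≥ 10 → (11,14); next start ≥ 14 → (14,16); next start ≥ 16 → (16,20); next start ≥ 20 → (26,27).
Selected: (2,4) (6,10) (11,14) (14,16) (16,20) (26,27)

20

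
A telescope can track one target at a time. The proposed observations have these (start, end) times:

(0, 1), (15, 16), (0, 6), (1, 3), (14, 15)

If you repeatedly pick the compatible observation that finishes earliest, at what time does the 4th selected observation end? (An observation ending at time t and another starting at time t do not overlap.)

Order by finish time; keep every interval that doesn't clash with the previous kept one.
By end time: (0,1), (1,3), (0,6), (14,15), (15,16).
Pick (0,1); next start ≥ 1 → (1,3); next start ≥ 3 → (14,15); next start ≥ 15 → (15,16).
Selected: (0,1) (1,3) (14,15) (15,16)

16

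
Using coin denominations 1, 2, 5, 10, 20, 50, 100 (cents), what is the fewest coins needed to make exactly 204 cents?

Use the largest denomination that fits, subtract, and repeat.
204 = 2×100 + 2×2
Total coins = 2 + 2 = 4

4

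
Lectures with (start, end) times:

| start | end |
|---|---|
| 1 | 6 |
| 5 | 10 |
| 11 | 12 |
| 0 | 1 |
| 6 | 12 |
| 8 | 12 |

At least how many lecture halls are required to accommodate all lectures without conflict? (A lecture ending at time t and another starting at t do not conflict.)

3

Events (time:±→running): 0:+→1 1:-→0 1:+→1 5:+→2 6:-→1 6:+→2 8:+→3 … peak 3.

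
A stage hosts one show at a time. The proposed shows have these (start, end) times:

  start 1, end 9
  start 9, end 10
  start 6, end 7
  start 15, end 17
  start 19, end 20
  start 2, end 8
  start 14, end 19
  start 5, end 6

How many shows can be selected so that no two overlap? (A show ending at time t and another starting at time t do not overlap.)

5

Greedy by earliest finish: after sorting by end time, pick each interval compatible with the last pick.
Sorted by end: (5,6)  (6,7)  (2,8)  (1,9)  (9,10)  (15,17)  (14,19)  (19,20)
take (5,6); take (6,7); take (9,10); take (15,17); skip (14,19); take (19,20).
Selected 5 shows.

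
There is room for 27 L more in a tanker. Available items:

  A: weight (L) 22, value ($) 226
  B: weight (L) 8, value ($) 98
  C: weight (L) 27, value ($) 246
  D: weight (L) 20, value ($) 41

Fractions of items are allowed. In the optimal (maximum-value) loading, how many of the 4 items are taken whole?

Sort by value per unit weight and fill in that order.
Order: B (98/8=12.25) > A (226/22=10.27) > C (246/27=9.11) > D (41/20=2.05)
Fill: take B (8 @ 98) → take 19/22 of A → 195.18; 27/27 used.
1 item(s) taken whole; one partial (take 19/22 of A).

1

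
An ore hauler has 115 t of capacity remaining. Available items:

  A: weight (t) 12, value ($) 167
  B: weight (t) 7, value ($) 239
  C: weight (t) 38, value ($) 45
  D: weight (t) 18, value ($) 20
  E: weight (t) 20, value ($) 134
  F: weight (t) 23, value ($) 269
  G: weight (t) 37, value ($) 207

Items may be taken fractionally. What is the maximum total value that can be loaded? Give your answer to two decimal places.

Sort by value per unit weight and fill in that order.
Order: B (239/7=34.14) > A (167/12=13.92) > F (269/23=11.70) > E (134/20=6.70) > G (207/37=5.59) > C (45/38=1.18) > D (20/18=1.11)
Fill: take B (7 @ 239) → take A (12 @ 167) → take F (23 @ 269) → take E (20 @ 134) → take G (37 @ 207) → take 16/38 of C → 18.95; 115/115 used.
Total value = 1034.95

1034.95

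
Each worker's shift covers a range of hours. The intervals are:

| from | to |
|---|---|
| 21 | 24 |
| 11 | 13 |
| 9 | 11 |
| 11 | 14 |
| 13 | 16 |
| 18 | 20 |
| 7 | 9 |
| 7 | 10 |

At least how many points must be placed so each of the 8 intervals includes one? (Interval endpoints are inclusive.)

4

Process intervals by earliest right end; each time one isn't hit yet, stab at its right endpoint.
By right end: [7,9]  [7,10]  [9,11]  [11,13]  [11,14]  [13,16]  [18,20]  [21,24]
[7,9] uncovered → point at 9; [11,13] uncovered → point at 13; [18,20] uncovered → point at 20; [21,24] uncovered → point at 24.
Points: 9, 13, 20, 24 (4 total).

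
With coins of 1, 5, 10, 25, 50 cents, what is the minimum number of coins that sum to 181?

6

181 = 3×50 + 1×25 + 1×5 + 1×1
Total coins = 3 + 1 + 1 + 1 = 6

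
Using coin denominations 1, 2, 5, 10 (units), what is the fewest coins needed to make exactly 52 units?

6

Use the largest denomination that fits, subtract, and repeat.
52 = 5×10 + 1×2
Total coins = 5 + 1 = 6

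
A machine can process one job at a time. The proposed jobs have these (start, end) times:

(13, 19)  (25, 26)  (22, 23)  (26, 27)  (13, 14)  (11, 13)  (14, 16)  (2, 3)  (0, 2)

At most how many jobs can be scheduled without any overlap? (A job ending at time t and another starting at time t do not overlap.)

Sort by end time and greedily take each interval whose start is ≥ the last chosen end.
By end time: (0,2), (2,3), (11,13), (13,14), (14,16), (13,19), (22,23), (25,26), (26,27).
Pick (0,2); next start ≥ 2 → (2,3); next start ≥ 3 → (11,13); next start ≥ 13 → (13,14); next start ≥ 14 → (14,16); next start ≥ 16 → (22,23); next start ≥ 23 → (25,26); next start ≥ 26 → (26,27).
Selected 8 jobs.

8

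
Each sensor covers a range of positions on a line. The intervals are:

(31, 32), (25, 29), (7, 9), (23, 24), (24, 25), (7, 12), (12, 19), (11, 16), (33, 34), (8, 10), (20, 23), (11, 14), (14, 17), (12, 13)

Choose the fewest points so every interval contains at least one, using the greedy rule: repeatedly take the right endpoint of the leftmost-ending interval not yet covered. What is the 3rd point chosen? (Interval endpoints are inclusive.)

Process intervals by earliest right end; each time one isn't hit yet, stab at its right endpoint.
Sorted: [7,9] [8,10] [7,12] [12,13] [11,14] [11,16] [14,17] [12,19] [20,23] [23,24] [24,25] [25,29] [31,32] [33,34]
{[7,9],[8,10],[7,12]} hit by 9; {[12,13],[11,14],[11,16]} hit by 13; {[14,17],[12,19]} hit by 17; {[20,23],[23,24]} hit by 23; {[24,25],[25,29]} hit by 25; {[31,32]} hit by 32; {[33,34]} hit by 34.
Points: 9, 13, 17, 23, 25, 32, 34 (7 total).

17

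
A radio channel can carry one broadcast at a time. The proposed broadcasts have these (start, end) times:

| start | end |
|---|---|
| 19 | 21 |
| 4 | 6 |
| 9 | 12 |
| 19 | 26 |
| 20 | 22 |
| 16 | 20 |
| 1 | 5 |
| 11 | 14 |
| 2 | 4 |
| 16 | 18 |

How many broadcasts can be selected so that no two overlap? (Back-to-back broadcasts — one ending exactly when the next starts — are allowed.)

Greedy by earliest finish: after sorting by end time, pick each interval compatible with the last pick.
Sorted by end: (2,4)  (1,5)  (4,6)  (9,12)  (11,14)  (16,18)  (16,20)  (19,21)  (20,22)  (19,26)
take (2,4); take (4,6); take (9,12); skip (11,14); take (16,18); take (19,21); skip (20,22); skip (19,26).
Selected 5 broadcasts.

5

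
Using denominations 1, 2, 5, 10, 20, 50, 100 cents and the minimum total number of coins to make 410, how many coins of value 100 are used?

Greedy: take as many of the largest coin as possible, then repeat with the remainder.
410 − 4×100→10 − 1×10→0
Count of 100: 4

4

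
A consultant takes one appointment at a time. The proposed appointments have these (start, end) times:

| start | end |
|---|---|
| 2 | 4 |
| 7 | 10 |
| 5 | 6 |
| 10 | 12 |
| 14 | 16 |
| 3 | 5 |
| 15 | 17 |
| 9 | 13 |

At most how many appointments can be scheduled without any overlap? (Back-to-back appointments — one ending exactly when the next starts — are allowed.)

Greedy by earliest finish: after sorting by end time, pick each interval compatible with the last pick.
Sorted by end: (2,4)  (3,5)  (5,6)  (7,10)  (10,12)  (9,13)  (14,16)  (15,17)
take (2,4); take (5,6); take (7,10); take (10,12); skip (9,13); take (14,16).
Selected 5 appointments.

5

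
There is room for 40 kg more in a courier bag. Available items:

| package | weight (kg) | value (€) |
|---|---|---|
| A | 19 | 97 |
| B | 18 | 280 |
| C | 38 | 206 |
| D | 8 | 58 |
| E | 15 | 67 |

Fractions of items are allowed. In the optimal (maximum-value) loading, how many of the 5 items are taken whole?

Greedy by value/weight ratio, highest first.
Order: B (280/18=15.56) > D (58/8=7.25) > C (206/38=5.42) > A (97/19=5.11) > E (67/15=4.47)
Fill: take B (18 @ 280) → take D (8 @ 58) → take 14/38 of C → 75.89; 40/40 used.
2 item(s) taken whole; one partial (take 14/38 of C).

2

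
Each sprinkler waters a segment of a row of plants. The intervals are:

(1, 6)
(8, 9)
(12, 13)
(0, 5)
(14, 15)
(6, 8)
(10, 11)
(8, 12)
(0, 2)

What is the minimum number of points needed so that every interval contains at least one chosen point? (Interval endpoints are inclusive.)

5

Process intervals by earliest right end; each time one isn't hit yet, stab at its right endpoint.
Sorted: [0,2] [0,5] [1,6] [6,8] [8,9] [10,11] [8,12] [12,13] [14,15]
{[0,2],[0,5],[1,6]} hit by 2; {[6,8],[8,9]} hit by 8; {[10,11],[8,12]} hit by 11; {[12,13]} hit by 13; {[14,15]} hit by 15.
Points: 2, 8, 11, 13, 15 (5 total).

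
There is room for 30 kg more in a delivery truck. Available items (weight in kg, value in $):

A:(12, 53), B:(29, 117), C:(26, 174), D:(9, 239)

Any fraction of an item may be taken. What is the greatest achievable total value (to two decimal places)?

Ratios (sorted): D 26.56, C 6.69, A 4.42, B 4.03
take D (9 @ 239); take 21/26 of C → 140.54. Capacity used 30/30.
Total value = 379.54

379.54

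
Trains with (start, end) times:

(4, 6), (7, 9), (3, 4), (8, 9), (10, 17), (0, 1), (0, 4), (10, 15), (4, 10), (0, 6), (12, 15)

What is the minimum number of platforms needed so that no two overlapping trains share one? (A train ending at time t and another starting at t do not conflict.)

3

Count concurrent intervals with a sweep; the peak is the room count.
starts: [0, 0, 0, 3, 4, 4, 7, 8, 10, 10, 12]
ends:   [1, 4, 4, 6, 6, 9, 9, 10, 15, 15, 17]
s0→1 s0→2 s0→3  — peak 3.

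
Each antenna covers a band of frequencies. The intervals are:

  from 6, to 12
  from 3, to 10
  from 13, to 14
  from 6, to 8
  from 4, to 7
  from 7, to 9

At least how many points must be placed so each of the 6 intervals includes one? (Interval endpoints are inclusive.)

2

Process intervals by earliest right end; each time one isn't hit yet, stab at its right endpoint.
Sorted: [4,7] [6,8] [7,9] [3,10] [6,12] [13,14]
{[4,7],[6,8],[7,9],[3,10],[6,12]} hit by 7; {[13,14]} hit by 14.
Points: 7, 14 (2 total).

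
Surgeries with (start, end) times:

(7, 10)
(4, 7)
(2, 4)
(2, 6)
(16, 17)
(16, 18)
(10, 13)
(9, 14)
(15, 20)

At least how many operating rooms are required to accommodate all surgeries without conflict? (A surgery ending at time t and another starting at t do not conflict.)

3

Count concurrent intervals with a sweep; the peak is the room count.
Events (time:±→running): 2:+→1 2:+→2 4:-→1 4:+→2 6:-→1 7:-→0 7:+→1 9:+→2 10:-→1 10:+→2 13:-→1 14:-→0 15:+→1 16:+→2 16:+→3 … peak 3.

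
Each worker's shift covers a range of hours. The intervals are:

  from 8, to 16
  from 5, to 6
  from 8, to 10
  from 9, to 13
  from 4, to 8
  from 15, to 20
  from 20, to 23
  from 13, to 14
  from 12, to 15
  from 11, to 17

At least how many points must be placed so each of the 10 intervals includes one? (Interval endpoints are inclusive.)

4

Process intervals by earliest right end; each time one isn't hit yet, stab at its right endpoint.
By right end: [5,6]  [4,8]  [8,10]  [9,13]  [13,14]  [12,15]  [8,16]  [11,17]  [15,20]  [20,23]
[5,6] uncovered → point at 6; [8,10] uncovered → point at 10; [13,14] uncovered → point at 14; [15,20] uncovered → point at 20.
Points: 6, 10, 14, 20 (4 total).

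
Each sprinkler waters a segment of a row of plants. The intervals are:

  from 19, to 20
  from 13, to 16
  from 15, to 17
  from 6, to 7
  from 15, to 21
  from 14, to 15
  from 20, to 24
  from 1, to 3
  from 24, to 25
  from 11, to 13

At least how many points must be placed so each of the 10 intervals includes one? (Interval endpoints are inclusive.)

By right end: [1,3]  [6,7]  [11,13]  [14,15]  [13,16]  [15,17]  [19,20]  [15,21]  [20,24]  [24,25]
[1,3] uncovered → point at 3; [6,7] uncovered → point at 7; [11,13] uncovered → point at 13; [14,15] uncovered → point at 15; [19,20] uncovered → point at 20; [24,25] uncovered → point at 25.
Points: 3, 7, 13, 15, 20, 25 (6 total).

6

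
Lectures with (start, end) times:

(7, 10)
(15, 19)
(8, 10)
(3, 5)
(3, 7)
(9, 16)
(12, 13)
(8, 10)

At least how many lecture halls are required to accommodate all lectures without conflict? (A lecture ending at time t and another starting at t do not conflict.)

4

starts: [3, 3, 7, 8, 8, 9, 12, 15]
ends:   [5, 7, 10, 10, 10, 13, 16, 19]
s3→1 s3→2 e5→1 e7→0 s7→1 s8→2 s8→3 s9→4  — peak 4.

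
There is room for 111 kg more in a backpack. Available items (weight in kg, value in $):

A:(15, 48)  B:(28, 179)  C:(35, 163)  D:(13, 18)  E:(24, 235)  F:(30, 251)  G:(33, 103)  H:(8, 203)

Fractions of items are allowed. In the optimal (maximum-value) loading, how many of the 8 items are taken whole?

4

Greedy by value/weight ratio, highest first.
Order: H (203/8=25.38) > E (235/24=9.79) > F (251/30=8.37) > B (179/28=6.39) > C (163/35=4.66) > A (48/15=3.20) > G (103/33=3.12) > D (18/13=1.38)
Fill: take H (8 @ 203) → take E (24 @ 235) → take F (30 @ 251) → take B (28 @ 179) → take 21/35 of C → 97.80; 111/111 used.
4 item(s) taken whole; one partial (take 21/35 of C).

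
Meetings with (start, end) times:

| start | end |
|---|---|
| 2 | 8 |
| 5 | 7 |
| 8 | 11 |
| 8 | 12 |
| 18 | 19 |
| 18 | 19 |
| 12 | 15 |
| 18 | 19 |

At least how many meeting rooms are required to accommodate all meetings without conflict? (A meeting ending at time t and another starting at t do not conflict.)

The answer is the maximum number of intervals overlapping at any instant.
Events (time:±→running): 2:+→1 5:+→2 7:-→1 8:-→0 8:+→1 8:+→2 11:-→1 12:-→0 12:+→1 15:-→0 18:+→1 18:+→2 18:+→3 … peak 3.

3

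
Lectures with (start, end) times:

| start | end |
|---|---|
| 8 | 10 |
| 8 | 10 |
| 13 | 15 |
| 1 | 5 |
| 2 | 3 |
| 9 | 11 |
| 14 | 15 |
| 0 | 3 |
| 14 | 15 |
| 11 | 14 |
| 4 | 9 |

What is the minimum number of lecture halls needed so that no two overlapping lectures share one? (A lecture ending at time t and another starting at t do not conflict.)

The answer is the maximum number of intervals overlapping at any instant.
starts: [0, 1, 2, 4, 8, 8, 9, 11, 13, 14, 14]
ends:   [3, 3, 5, 9, 10, 10, 11, 14, 15, 15, 15]
s0→1 s1→2 s2→3  — peak 3.

3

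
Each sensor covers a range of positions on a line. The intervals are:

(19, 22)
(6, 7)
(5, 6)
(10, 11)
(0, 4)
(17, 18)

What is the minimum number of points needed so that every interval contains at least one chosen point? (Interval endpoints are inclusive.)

Sorted: [0,4] [5,6] [6,7] [10,11] [17,18] [19,22]
{[0,4]} hit by 4; {[5,6],[6,7]} hit by 6; {[10,11]} hit by 11; {[17,18]} hit by 18; {[19,22]} hit by 22.
Points: 4, 6, 11, 18, 22 (5 total).

5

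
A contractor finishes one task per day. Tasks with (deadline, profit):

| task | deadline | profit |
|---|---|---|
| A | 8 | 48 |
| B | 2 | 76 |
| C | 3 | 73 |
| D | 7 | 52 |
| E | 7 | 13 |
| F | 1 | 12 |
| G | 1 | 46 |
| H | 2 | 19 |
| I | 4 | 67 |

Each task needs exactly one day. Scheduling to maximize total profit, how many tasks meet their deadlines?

7

By profit: B(d2,76), C(d3,73), I(d4,67), D(d7,52), A(d8,48), G(d1,46), H(d2,19), E(d7,13), F(d1,12)
B→slot 2; C→slot 3; I→slot 4; D→slot 7; A→slot 8; G→slot 1; H skipped; E→slot 6; F skipped.
7 of 9 scheduled.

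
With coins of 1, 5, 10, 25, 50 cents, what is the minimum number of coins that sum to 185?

Greedy: take as many of the largest coin as possible, then repeat with the remainder.
185 − 3×50→35 − 1×25→10 − 1×10→0
Total coins = 3 + 1 + 1 = 5

5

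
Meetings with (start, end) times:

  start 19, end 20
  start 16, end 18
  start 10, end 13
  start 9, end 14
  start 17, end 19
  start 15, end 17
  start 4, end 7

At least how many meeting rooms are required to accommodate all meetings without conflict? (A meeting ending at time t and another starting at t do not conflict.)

2

starts: [4, 9, 10, 15, 16, 17, 19]
ends:   [7, 13, 14, 17, 18, 19, 20]
s4→1 e7→0 s9→1 s10→2  — peak 2.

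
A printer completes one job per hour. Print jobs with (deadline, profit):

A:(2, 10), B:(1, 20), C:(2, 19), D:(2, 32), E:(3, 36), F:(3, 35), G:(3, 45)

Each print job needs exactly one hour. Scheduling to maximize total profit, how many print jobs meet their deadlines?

3

Take jobs in profit order; each goes to the latest open slot no later than its deadline.
By profit: G(d3,45), E(d3,36), F(d3,35), D(d2,32), B(d1,20), C(d2,19), A(d2,10)
G→slot 3; E→slot 2; F→slot 1; D skipped; B skipped; C skipped; A skipped.
3 of 7 scheduled.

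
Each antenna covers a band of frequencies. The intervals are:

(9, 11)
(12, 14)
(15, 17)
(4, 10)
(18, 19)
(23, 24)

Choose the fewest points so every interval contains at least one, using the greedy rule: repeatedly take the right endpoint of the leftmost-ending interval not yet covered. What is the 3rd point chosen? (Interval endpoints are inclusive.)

Sort by right endpoint; whenever an interval is uncovered, place a point at its right end.
By right end: [4,10]  [9,11]  [12,14]  [15,17]  [18,19]  [23,24]
[4,10] uncovered → point at 10; [12,14] uncovered → point at 14; [15,17] uncovered → point at 17; [18,19] uncovered → point at 19; [23,24] uncovered → point at 24.
Points: 10, 14, 17, 19, 24 (5 total).

17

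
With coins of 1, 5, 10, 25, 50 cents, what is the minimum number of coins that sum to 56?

Use the largest denomination that fits, subtract, and repeat.
56 = 1×50 + 1×5 + 1×1
Total coins = 1 + 1 + 1 = 3

3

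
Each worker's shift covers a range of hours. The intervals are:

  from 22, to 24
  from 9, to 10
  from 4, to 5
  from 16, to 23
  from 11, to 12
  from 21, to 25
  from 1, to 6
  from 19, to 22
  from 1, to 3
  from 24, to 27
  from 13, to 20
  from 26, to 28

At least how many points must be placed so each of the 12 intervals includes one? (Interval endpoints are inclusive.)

7

Sort by right endpoint; whenever an interval is uncovered, place a point at its right end.
By right end: [1,3]  [4,5]  [1,6]  [9,10]  [11,12]  [13,20]  [19,22]  [16,23]  [22,24]  [21,25]  [24,27]  [26,28]
[1,3] uncovered → point at 3; [4,5] uncovered → point at 5; [9,10] uncovered → point at 10; [11,12] uncovered → point at 12; [13,20] uncovered → point at 20; [22,24] uncovered → point at 24; [26,28] uncovered → point at 28.
Points: 3, 5, 10, 12, 20, 24, 28 (7 total).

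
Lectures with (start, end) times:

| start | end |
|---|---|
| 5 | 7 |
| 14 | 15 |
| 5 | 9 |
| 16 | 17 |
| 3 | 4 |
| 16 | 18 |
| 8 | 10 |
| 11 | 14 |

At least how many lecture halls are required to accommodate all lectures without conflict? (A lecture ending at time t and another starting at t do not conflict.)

2

The answer is the maximum number of intervals overlapping at any instant.
starts: [3, 5, 5, 8, 11, 14, 16, 16]
ends:   [4, 7, 9, 10, 14, 15, 17, 18]
s3→1 e4→0 s5→1 s5→2  — peak 2.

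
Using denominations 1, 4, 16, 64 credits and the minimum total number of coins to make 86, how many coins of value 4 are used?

1

86 = 1×64 + 1×16 + 1×4 + 2×1
Count of 4: 1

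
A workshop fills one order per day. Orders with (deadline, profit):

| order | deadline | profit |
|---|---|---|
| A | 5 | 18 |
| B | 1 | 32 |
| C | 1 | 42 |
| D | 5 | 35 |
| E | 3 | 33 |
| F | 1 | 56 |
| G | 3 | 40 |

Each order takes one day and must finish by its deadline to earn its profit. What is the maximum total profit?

182

Take jobs in profit order; each goes to the latest open slot no later than its deadline.
Profit order: F=56 C=42 G=40 D=35 E=33 B=32 A=18
Assign: F→slot 1, C skipped, G→slot 3, D→slot 5, E→slot 2, B skipped, A→slot 4.
Slots: [1:F] [2:E] [3:G] [4:A] [5:D]
Profit = 56 + 33 + 40 + 18 + 35 = 182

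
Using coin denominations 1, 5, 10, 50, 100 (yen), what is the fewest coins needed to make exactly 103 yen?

103 − 1×100→3 − 3×1→0
Total coins = 1 + 3 = 4

4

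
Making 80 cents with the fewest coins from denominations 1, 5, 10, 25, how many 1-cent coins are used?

80 − 3×25→5 − 1×5→0
Count of 1: 0

0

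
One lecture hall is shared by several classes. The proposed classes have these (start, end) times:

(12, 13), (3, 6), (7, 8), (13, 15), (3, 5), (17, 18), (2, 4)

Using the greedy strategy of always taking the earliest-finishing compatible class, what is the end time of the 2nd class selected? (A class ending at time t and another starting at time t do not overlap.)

By end time: (2,4), (3,5), (3,6), (7,8), (12,13), (13,15), (17,18).
Pick (2,4); next start ≥ 4 → (7,8); next start ≥ 8 → (12,13); next start ≥ 13 → (13,15); next start ≥ 15 → (17,18).
Selected: (2,4) (7,8) (12,13) (13,15) (17,18)

8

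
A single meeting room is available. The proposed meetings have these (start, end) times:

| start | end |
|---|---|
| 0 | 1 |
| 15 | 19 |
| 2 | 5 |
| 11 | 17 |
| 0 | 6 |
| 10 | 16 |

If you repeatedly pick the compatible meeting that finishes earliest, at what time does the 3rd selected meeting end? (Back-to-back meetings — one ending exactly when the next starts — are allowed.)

Greedy by earliest finish: after sorting by end time, pick each interval compatible with the last pick.
Sorted by end: (0,1)  (2,5)  (0,6)  (10,16)  (11,17)  (15,19)
take (0,1); take (2,5); take (10,16); skip (15,19).
Selected: (0,1) (2,5) (10,16)

16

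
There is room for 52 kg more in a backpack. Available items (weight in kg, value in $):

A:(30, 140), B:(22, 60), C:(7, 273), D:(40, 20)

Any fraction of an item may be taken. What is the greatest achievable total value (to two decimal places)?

Ratios (sorted): C 39.00, A 4.67, B 2.73, D 0.50
take C (7 @ 273); take A (30 @ 140); take 15/22 of B → 40.91. Capacity used 52/52.
Total value = 453.91

453.91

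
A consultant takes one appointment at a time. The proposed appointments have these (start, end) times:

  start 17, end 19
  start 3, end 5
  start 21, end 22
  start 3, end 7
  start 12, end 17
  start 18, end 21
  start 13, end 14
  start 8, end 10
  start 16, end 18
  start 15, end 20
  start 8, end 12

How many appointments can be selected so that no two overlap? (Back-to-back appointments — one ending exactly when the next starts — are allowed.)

6

Greedy by earliest finish: after sorting by end time, pick each interval compatible with the last pick.
By end time: (3,5), (3,7), (8,10), (8,12), (13,14), (12,17), (16,18), (17,19), (15,20), (18,21), (21,22).
Pick (3,5); next start ≥ 5 → (8,10); next start ≥ 10 → (13,14); next start ≥ 14 → (16,18); next start ≥ 18 → (18,21); next start ≥ 21 → (21,22).
Selected 6 appointments.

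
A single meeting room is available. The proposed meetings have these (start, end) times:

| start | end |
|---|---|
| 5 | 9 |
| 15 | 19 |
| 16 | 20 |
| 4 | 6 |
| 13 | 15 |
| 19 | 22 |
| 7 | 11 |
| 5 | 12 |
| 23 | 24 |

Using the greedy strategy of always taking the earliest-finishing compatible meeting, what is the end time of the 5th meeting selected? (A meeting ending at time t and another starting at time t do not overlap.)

By end time: (4,6), (5,9), (7,11), (5,12), (13,15), (15,19), (16,20), (19,22), (23,24).
Pick (4,6); next start ≥ 6 → (7,11); next start ≥ 11 → (13,15); next start ≥ 15 → (15,19); next start ≥ 19 → (19,22); next start ≥ 22 → (23,24).
Selected: (4,6) (7,11) (13,15) (15,19) (19,22) (23,24)

22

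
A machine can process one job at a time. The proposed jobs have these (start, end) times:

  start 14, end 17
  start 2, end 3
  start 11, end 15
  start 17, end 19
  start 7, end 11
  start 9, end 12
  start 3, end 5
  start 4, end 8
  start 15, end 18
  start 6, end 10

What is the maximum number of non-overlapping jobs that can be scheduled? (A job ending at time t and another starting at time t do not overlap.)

5

By end time: (2,3), (3,5), (4,8), (6,10), (7,11), (9,12), (11,15), (14,17), (15,18), (17,19).
Pick (2,3); next start ≥ 3 → (3,5); next start ≥ 5 → (6,10); next start ≥ 10 → (11,15); next start ≥ 15 → (15,18).
Selected 5 jobs.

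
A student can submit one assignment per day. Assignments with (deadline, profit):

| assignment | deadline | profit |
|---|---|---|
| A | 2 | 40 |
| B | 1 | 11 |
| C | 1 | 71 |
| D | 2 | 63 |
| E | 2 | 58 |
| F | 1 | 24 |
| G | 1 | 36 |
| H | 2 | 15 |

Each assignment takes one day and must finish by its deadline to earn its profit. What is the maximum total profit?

Take jobs in profit order; each goes to the latest open slot no later than its deadline.
By profit: C(d1,71), D(d2,63), E(d2,58), A(d2,40), G(d1,36), F(d1,24), H(d2,15), B(d1,11)
C→slot 1; D→slot 2; E skipped; A skipped; G skipped; F skipped; H skipped; B skipped.
Profit = 71 + 63 = 134

134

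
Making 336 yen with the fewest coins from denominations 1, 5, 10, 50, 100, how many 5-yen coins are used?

1

336 = 3×100 + 3×10 + 1×5 + 1×1
Count of 5: 1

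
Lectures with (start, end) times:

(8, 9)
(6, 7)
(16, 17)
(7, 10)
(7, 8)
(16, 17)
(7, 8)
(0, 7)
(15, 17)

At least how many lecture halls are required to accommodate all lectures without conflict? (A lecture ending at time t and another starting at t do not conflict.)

Count concurrent intervals with a sweep; the peak is the room count.
starts: [0, 6, 7, 7, 7, 8, 15, 16, 16]
ends:   [7, 7, 8, 8, 9, 10, 17, 17, 17]
s0→1 s6→2 e7→1 e7→0 s7→1 s7→2 s7→3  — peak 3.

3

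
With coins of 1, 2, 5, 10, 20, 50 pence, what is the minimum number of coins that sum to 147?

147 − 2×50→47 − 2×20→7 − 1×5→2 − 1×2→0
Total coins = 2 + 2 + 1 + 1 = 6

6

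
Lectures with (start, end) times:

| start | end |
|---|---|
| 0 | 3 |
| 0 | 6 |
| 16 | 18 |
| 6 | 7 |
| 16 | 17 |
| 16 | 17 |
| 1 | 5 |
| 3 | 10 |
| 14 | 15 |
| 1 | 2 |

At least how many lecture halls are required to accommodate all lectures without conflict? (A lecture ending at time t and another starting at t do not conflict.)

4

The answer is the maximum number of intervals overlapping at any instant.
Events (time:±→running): 0:+→1 0:+→2 1:+→3 1:+→4 … peak 4.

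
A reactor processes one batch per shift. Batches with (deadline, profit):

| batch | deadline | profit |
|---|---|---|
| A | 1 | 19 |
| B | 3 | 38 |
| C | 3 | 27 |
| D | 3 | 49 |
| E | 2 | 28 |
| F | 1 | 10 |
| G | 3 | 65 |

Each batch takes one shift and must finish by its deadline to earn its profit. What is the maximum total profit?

Profit order: G=65 D=49 B=38 E=28 C=27 A=19 F=10
Assign: G→slot 3, D→slot 2, B→slot 1, E skipped, C skipped, A skipped, F skipped.
Slots: [1:B] [2:D] [3:G]
Profit = 38 + 49 + 65 = 152

152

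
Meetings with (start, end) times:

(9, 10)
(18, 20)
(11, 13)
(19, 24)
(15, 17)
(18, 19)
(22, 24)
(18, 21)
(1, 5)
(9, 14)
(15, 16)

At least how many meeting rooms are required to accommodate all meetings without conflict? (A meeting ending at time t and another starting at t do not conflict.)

The answer is the maximum number of intervals overlapping at any instant.
Events (time:±→running): 1:+→1 5:-→0 9:+→1 9:+→2 10:-→1 11:+→2 13:-→1 14:-→0 15:+→1 15:+→2 16:-→1 17:-→0 18:+→1 18:+→2 18:+→3 … peak 3.

3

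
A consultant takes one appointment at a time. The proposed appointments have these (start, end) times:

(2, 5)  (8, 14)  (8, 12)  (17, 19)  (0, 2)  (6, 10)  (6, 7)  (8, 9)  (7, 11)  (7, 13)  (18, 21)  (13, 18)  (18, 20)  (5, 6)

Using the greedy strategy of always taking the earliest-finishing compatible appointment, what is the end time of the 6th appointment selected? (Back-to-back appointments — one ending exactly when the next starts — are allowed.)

Order by finish time; keep every interval that doesn't clash with the previous kept one.
By end time: (0,2), (2,5), (5,6), (6,7), (8,9), (6,10), (7,11), (8,12), (7,13), (8,14), (13,18), (17,19), (18,20), (18,21).
Pick (0,2); next start ≥ 2 → (2,5); next start ≥ 5 → (5,6); next start ≥ 6 → (6,7); next start ≥ 7 → (8,9); next start ≥ 9 → (13,18); next start ≥ 18 → (18,20).
Selected: (0,2) (2,5) (5,6) (6,7) (8,9) (13,18) (18,20)

18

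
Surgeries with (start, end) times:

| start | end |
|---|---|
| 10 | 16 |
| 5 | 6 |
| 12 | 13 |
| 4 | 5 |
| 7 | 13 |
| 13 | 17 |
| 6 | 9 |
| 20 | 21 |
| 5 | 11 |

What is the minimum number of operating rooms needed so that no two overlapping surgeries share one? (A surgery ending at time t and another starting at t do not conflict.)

3

The answer is the maximum number of intervals overlapping at any instant.
starts: [4, 5, 5, 6, 7, 10, 12, 13, 20]
ends:   [5, 6, 9, 11, 13, 13, 16, 17, 21]
s4→1 e5→0 s5→1 s5→2 e6→1 s6→2 s7→3  — peak 3.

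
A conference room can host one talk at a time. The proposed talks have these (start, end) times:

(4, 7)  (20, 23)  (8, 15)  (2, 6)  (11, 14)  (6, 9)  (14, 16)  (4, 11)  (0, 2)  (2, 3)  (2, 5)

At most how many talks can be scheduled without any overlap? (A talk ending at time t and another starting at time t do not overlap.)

6

By end time: (0,2), (2,3), (2,5), (2,6), (4,7), (6,9), (4,11), (11,14), (8,15), (14,16), (20,23).
Pick (0,2); next start ≥ 2 → (2,3); next start ≥ 3 → (4,7); next start ≥ 7 → (11,14); next start ≥ 14 → (14,16); next start ≥ 16 → (20,23).
Selected 6 talks.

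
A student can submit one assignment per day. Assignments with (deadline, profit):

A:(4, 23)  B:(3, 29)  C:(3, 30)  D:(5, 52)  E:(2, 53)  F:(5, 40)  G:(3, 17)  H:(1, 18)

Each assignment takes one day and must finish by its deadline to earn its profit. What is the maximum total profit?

Profit order: E=53 D=52 F=40 C=30 B=29 A=23 H=18 G=17
Assign: E→slot 2, D→slot 5, F→slot 4, C→slot 3, B→slot 1, A skipped, H skipped, G skipped.
Slots: [1:B] [2:E] [3:C] [4:F] [5:D]
Profit = 29 + 53 + 30 + 40 + 52 = 204

204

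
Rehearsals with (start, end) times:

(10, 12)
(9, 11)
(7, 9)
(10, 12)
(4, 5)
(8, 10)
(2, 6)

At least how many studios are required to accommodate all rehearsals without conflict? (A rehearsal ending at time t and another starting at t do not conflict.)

The answer is the maximum number of intervals overlapping at any instant.
Events (time:±→running): 2:+→1 4:+→2 5:-→1 6:-→0 7:+→1 8:+→2 9:-→1 9:+→2 10:-→1 10:+→2 10:+→3 … peak 3.

3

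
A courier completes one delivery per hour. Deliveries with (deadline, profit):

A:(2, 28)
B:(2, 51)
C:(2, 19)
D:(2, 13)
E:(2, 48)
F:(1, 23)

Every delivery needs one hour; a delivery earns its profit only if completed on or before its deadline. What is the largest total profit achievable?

Sort by profit descending; place each in the latest free slot ≤ its deadline.
Profit order: B=51 E=48 A=28 F=23 C=19 D=13
Assign: B→slot 2, E→slot 1, A skipped, F skipped, C skipped, D skipped.
Slots: [1:E] [2:B]
Profit = 48 + 51 = 99

99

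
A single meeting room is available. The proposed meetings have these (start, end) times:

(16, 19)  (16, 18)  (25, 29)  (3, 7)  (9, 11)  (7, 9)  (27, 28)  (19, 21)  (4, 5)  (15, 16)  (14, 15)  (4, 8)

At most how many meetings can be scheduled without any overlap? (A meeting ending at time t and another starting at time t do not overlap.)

8

Sorted by end: (4,5)  (3,7)  (4,8)  (7,9)  (9,11)  (14,15)  (15,16)  (16,18)  (16,19)  (19,21)  (27,28)  (25,29)
take (4,5); skip (3,7); skip (4,8); take (7,9); take (9,11); take (14,15); take (15,16); take (16,18); take (19,21); take (27,28).
Selected 8 meetings.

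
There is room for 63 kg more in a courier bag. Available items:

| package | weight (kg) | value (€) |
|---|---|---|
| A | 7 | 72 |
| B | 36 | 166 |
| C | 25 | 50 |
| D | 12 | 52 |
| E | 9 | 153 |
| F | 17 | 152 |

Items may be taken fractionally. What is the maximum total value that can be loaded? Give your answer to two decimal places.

Sort by value per unit weight and fill in that order.
Order: E (153/9=17.00) > A (72/7=10.29) > F (152/17=8.94) > B (166/36=4.61) > D (52/12=4.33) > C (50/25=2.00)
Fill: take E (9 @ 153) → take A (7 @ 72) → take F (17 @ 152) → take 30/36 of B → 138.33; 63/63 used.
Total value = 515.33

515.33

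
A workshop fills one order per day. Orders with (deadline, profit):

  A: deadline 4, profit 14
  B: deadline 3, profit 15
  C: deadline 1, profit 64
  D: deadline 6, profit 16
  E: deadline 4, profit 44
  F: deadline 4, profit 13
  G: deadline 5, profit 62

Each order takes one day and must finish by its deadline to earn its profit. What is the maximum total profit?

215

By profit: C(d1,64), G(d5,62), E(d4,44), D(d6,16), B(d3,15), A(d4,14), F(d4,13)
C→slot 1; G→slot 5; E→slot 4; D→slot 6; B→slot 3; A→slot 2; F skipped.
Profit = 64 + 14 + 15 + 44 + 62 + 16 = 215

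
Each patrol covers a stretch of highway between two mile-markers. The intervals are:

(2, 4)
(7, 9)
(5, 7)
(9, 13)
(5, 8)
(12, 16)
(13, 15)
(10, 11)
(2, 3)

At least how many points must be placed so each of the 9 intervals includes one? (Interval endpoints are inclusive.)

Sorted: [2,3] [2,4] [5,7] [5,8] [7,9] [10,11] [9,13] [13,15] [12,16]
{[2,3],[2,4]} hit by 3; {[5,7],[5,8],[7,9]} hit by 7; {[10,11],[9,13]} hit by 11; {[13,15],[12,16]} hit by 15.
Points: 3, 7, 11, 15 (4 total).

4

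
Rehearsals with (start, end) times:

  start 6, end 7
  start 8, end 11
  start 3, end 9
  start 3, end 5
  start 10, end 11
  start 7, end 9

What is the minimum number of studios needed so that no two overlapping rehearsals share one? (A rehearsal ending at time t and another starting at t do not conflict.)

3

The answer is the maximum number of intervals overlapping at any instant.
starts: [3, 3, 6, 7, 8, 10]
ends:   [5, 7, 9, 9, 11, 11]
s3→1 s3→2 e5→1 s6→2 e7→1 s7→2 s8→3  — peak 3.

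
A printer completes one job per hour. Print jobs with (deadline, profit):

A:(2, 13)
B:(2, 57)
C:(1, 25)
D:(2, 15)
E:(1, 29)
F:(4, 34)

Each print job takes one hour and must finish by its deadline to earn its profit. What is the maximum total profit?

Sort by profit descending; place each in the latest free slot ≤ its deadline.
By profit: B(d2,57), F(d4,34), E(d1,29), C(d1,25), D(d2,15), A(d2,13)
B→slot 2; F→slot 4; E→slot 1; C skipped; D skipped; A skipped.
Profit = 29 + 57 + 34 = 120

120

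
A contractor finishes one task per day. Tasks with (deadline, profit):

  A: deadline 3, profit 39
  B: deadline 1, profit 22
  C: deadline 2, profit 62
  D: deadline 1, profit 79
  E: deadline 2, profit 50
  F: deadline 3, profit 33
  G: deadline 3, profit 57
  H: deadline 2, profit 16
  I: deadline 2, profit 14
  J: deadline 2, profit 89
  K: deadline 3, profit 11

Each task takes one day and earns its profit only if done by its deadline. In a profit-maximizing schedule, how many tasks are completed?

Take jobs in profit order; each goes to the latest open slot no later than its deadline.
Profit order: J=89 D=79 C=62 G=57 E=50 A=39 F=33 B=22 H=16 I=14 K=11
Assign: J→slot 2, D→slot 1, C skipped, G→slot 3, E skipped, A skipped, F skipped, B skipped, H skipped, I skipped, K skipped.
Slots: [1:D] [2:J] [3:G]
3 of 11 scheduled.

3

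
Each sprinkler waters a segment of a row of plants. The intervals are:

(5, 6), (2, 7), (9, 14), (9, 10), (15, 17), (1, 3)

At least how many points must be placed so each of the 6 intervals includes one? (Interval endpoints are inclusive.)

By right end: [1,3]  [5,6]  [2,7]  [9,10]  [9,14]  [15,17]
[1,3] uncovered → point at 3; [5,6] uncovered → point at 6; [9,10] uncovered → point at 10; [15,17] uncovered → point at 17.
Points: 3, 6, 10, 17 (4 total).

4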